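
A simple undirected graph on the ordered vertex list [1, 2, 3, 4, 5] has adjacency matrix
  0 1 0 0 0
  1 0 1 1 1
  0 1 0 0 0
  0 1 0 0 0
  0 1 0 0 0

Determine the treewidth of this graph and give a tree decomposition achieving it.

Treewidth 1.
One such decomposition:
Bags: B1 = {2, 4}  B2 = {2, 3}  B3 = {2, 5}  B4 = {1, 2}
Tree: B1–B2, B1–B3, B1–B4

Every bag has size at most 2, so the width is 2 − 1 = 1 and tw(G) ≤ 1. Since G has at least one edge (e.g. 4–2), it is not an edgeless graph, so tw(G) ≥ 1. Therefore the treewidth is 1.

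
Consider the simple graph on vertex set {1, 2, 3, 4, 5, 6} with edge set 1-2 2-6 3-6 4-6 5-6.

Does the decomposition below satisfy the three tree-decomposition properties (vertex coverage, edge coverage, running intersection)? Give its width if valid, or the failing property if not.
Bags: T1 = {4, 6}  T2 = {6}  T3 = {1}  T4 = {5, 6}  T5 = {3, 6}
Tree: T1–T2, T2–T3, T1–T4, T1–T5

A tree decomposition must satisfy three properties: every vertex lies in some bag; for every edge, both endpoints lie together in some bag; and for every vertex, the bags containing it form a connected subtree. Here vertex 2 appears in no bag, so the decomposition is invalid.

No — vertex 2 appears in no bag.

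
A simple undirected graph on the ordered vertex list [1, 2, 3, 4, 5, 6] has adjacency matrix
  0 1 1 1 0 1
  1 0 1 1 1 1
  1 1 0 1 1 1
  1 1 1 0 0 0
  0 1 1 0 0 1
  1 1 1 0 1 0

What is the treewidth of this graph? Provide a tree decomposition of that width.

Treewidth 3.
One optimal decomposition is:
Bags: B1 = {2, 3, 5, 6}  B2 = {1, 2, 3, 6}  B3 = {1, 2, 3, 4}
Tree: B1–B2, B2–B3

The largest bag has 4 vertices, giving width 3; this decomposition certifies tw(G) ≤ 3. For the lower bound, the 4 vertices {1, 2, 3, 4} are pairwise adjacent, and any tree decomposition puts a clique entirely inside one bag — forcing width ≥ 3. Combining the bounds, tw(G) = 3.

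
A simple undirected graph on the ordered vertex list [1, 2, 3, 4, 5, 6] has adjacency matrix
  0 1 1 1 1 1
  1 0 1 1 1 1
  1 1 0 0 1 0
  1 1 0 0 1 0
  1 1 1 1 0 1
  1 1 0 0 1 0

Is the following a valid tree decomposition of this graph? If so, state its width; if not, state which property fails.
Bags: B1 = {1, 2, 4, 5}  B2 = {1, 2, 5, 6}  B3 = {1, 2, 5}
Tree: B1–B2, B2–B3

No — vertex 3 appears in no bag.

A tree decomposition must satisfy three properties: every vertex lies in some bag; for every edge, both endpoints lie together in some bag; and for every vertex, the bags containing it form a connected subtree. Here vertex 3 appears in no bag, so the decomposition is invalid.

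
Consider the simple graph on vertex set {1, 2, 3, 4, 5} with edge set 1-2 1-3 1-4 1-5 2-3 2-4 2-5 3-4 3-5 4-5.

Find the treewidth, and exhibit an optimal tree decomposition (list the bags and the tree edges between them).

A single bag containing all 5 vertices is trivially a valid decomposition of width 4. For the lower bound, the 5 vertices {1, 2, 3, 4, 5} are pairwise adjacent, and any tree decomposition puts a clique entirely inside one bag — forcing width ≥ 4. Combining the bounds, tw(G) = 4.

Treewidth 4.
One such decomposition:
Bags: B1 = {1, 2, 3, 4, 5}
Tree: (single bag)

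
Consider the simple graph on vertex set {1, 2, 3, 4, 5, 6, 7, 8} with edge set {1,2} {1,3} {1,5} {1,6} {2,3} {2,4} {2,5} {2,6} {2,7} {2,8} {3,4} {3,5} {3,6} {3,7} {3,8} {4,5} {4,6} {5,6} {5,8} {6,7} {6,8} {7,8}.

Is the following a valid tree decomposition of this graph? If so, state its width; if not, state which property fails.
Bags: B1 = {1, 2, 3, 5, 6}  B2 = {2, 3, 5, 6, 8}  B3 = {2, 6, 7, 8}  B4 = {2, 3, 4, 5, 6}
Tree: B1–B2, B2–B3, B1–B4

No — edge (3,7) lies in no bag.

A tree decomposition must satisfy three properties: every vertex lies in some bag; for every edge, both endpoints lie together in some bag; and for every vertex, the bags containing it form a connected subtree. Here edge (3,7) lies in no bag, so the decomposition is invalid.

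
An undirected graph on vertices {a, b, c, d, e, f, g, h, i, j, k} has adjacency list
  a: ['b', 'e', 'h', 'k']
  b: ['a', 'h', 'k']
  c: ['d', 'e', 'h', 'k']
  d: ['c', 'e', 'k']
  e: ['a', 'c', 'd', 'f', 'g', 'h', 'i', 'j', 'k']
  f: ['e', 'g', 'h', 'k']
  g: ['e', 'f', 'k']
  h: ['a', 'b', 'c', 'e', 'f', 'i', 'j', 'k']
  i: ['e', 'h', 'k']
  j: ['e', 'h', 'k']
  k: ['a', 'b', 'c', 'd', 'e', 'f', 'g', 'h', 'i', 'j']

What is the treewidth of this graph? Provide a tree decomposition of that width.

Treewidth 3.
One such decomposition:
Bags: B1 = {e, h, j, k}  B2 = {a, e, h, k}  B3 = {e, f, h, k}  B4 = {a, b, h, k}  B5 = {e, h, i, k}  B6 = {e, f, g, k}  B7 = {c, e, h, k}  B8 = {c, d, e, k}
Tree: B1–B2, B2–B3, B2–B4, B3–B5, B3–B6, B2–B7, B7–B8

Every bag has size at most 4, so the width is 4 − 1 = 3 and tw(G) ≤ 3. For the lower bound, the 4 vertices {c, d, e, k} are pairwise adjacent, and any tree decomposition puts a clique entirely inside one bag — forcing width ≥ 3. Hence tw(G) = 3 exactly.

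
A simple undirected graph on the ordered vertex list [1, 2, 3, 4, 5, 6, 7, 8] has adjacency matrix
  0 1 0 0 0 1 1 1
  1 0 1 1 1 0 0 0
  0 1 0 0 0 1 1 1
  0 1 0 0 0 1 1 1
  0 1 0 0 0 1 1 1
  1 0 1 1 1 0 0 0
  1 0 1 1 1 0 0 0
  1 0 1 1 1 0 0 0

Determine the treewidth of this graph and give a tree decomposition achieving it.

Treewidth 4.
One optimal decomposition is:
Bags: B1 = {1, 2, 3, 4, 5}  B2 = {1, 3, 4, 5, 7}  B3 = {1, 3, 4, 5, 8}  B4 = {1, 3, 4, 5, 6}
Tree: B1–B2, B2–B3, B3–B4

Every bag has size at most 5, so the width is 5 − 1 = 4 and tw(G) ≤ 4. For the lower bound: the 5 vertex sets {2,4}, {3,7}, {5,8}, {1}, {6} are disjoint, each induces a connected subgraph, and every pair is joined by at least one edge of G. Contracting each set to a single vertex therefore yields K_{5} as a minor, and since treewidth is minor-monotone, tw(G) ≥ tw(K_{5}) = 4. Combining the bounds, tw(G) = 4.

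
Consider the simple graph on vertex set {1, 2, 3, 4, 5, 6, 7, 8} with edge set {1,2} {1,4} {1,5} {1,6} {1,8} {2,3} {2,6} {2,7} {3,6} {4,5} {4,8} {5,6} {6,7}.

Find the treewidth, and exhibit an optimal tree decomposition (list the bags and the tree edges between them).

Each bag holds 3 vertices, so the decomposition has width 2, which upper-bounds the treewidth. For the lower bound, the 3 vertices {1, 2, 6} are pairwise adjacent, and any tree decomposition puts a clique entirely inside one bag — forcing width ≥ 2. Hence tw(G) = 2 exactly.

Treewidth 2.
One such decomposition:
Bags: B1 = {1, 2, 6}  B2 = {1, 5, 6}  B3 = {1, 4, 5}  B4 = {2, 3, 6}  B5 = {2, 6, 7}  B6 = {1, 4, 8}
Tree: B1–B2, B2–B3, B1–B4, B1–B5, B3–B6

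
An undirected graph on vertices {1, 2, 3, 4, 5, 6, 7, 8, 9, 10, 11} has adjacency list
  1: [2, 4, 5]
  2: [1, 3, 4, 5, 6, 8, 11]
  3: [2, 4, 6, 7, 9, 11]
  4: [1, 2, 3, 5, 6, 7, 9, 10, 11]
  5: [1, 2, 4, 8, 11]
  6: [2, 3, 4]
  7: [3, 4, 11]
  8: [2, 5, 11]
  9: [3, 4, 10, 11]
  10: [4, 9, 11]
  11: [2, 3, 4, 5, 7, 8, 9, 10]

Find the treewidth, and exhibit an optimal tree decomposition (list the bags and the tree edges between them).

Treewidth 3.
One such decomposition:
Bags: B1 = {2, 3, 4, 11}  B2 = {2, 3, 4, 6}  B3 = {3, 4, 9, 11}  B4 = {2, 4, 5, 11}  B5 = {1, 2, 4, 5}  B6 = {4, 9, 10, 11}  B7 = {2, 5, 8, 11}  B8 = {3, 4, 7, 11}
Tree: B1–B2, B1–B3, B1–B4, B4–B5, B3–B6, B4–B7, B3–B8

The largest bag has 4 vertices, giving width 3; this decomposition certifies tw(G) ≤ 3. Conversely, {2, 5, 8, 11} is a clique of size 4, and the vertices of any clique must share a bag in every tree decomposition; so some bag has ≥ 4 vertices and tw(G) ≥ 3. Combining the bounds, tw(G) = 3.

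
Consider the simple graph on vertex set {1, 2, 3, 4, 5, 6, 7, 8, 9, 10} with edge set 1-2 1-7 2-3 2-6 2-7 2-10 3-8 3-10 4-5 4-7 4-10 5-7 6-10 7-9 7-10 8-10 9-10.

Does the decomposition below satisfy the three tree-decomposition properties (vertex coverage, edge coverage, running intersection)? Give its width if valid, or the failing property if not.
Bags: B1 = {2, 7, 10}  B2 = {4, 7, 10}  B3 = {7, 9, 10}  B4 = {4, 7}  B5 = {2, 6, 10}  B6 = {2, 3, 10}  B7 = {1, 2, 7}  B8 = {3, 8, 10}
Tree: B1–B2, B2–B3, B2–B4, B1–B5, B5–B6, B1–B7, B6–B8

A tree decomposition must satisfy three properties: every vertex lies in some bag; for every edge, both endpoints lie together in some bag; and for every vertex, the bags containing it form a connected subtree. Here vertex 5 appears in no bag, so the decomposition is invalid.

No — vertex 5 appears in no bag.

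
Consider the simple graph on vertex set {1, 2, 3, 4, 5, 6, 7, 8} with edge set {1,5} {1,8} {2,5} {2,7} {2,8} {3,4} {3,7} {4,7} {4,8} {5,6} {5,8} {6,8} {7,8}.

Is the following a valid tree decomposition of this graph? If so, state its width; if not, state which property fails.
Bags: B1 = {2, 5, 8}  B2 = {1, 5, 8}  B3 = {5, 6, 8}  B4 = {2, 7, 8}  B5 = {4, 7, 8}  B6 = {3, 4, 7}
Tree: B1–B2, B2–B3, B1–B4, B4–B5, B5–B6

Yes; width 2.

Vertex coverage: the bags together contain {1, 2, 3, 4, 5, 6, 7, 8}, the full vertex set. Edge coverage: each edge of G has both endpoints in at least one bag. Running intersection: for every vertex, the bags containing it form a connected subtree. All three properties hold, so this is a valid tree decomposition of width max|bag| − 1 = 2, and hence tw(G) ≤ 2.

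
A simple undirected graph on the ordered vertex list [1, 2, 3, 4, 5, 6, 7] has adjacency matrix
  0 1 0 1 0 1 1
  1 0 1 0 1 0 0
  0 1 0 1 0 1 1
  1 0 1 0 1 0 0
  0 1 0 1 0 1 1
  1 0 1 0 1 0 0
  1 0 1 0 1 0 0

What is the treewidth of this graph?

3

A width-3 tree decomposition is:
Bags: B1 = {1, 2, 3, 5}  B2 = {1, 3, 5, 7}  B3 = {1, 3, 5, 6}  B4 = {1, 3, 4, 5}
Tree: B1–B2, B2–B3, B3–B4
Each bag holds 4 vertices, so the decomposition has width 3, which upper-bounds the treewidth. For the lower bound: the 4 vertex sets {2,5}, {3,7}, {1}, {6} are disjoint, each induces a connected subgraph, and every pair is joined by at least one edge of G. Contracting each set to a single vertex therefore yields K_{4} as a minor, and since treewidth is minor-monotone, tw(G) ≥ tw(K_{4}) = 3. Hence tw(G) = 3 exactly.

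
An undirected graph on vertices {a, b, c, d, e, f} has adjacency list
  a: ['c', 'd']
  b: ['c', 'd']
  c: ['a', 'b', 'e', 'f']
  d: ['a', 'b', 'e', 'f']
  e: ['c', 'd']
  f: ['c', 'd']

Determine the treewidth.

2

A width-2 tree decomposition is:
Bags: B1 = {c, d, f}  B2 = {c, d, e}  B3 = {a, c, d}  B4 = {b, c, d}
Tree: B1–B2, B2–B3, B3–B4
Every bag has size at most 3, so the width is 3 − 1 = 2 and tw(G) ≤ 2. Since d–f–c–e–d is a cycle in G, G is not acyclic. Forests are exactly the graphs of treewidth ≤ 1, so tw(G) ≥ 2. Hence tw(G) = 2 exactly.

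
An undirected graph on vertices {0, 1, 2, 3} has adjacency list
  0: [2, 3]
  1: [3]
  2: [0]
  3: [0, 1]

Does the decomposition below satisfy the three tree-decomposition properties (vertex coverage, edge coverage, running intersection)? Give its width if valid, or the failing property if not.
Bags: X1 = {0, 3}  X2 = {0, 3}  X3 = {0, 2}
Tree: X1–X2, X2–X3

A tree decomposition must satisfy three properties: every vertex lies in some bag; for every edge, both endpoints lie together in some bag; and for every vertex, the bags containing it form a connected subtree. Here vertex 1 appears in no bag, so the decomposition is invalid.

No — vertex 1 appears in no bag.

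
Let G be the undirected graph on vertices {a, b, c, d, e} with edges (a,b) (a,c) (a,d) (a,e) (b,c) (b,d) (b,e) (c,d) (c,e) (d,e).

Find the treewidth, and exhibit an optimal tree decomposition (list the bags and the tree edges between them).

A single bag containing all 5 vertices is trivially a valid decomposition of width 4. For the lower bound, the 5 vertices {a, b, c, d, e} are pairwise adjacent, and any tree decomposition puts a clique entirely inside one bag — forcing width ≥ 4. Hence tw(G) = 4 exactly.

Treewidth 4.
One optimal decomposition is:
Bags: B1 = {a, b, c, d, e}
Tree: (single bag)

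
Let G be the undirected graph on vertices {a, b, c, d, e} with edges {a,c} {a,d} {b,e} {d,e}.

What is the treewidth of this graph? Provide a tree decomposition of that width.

The largest bag has 2 vertices, giving width 1; this decomposition certifies tw(G) ≤ 1. G has an edge, so its treewidth is at least 1. The upper and lower bounds meet at 1, so that is the treewidth.

Treewidth 1.
One optimal decomposition is:
Bags: B1 = {b, e}  B2 = {d, e}  B3 = {a, d}  B4 = {a, c}
Tree: B1–B2, B2–B3, B3–B4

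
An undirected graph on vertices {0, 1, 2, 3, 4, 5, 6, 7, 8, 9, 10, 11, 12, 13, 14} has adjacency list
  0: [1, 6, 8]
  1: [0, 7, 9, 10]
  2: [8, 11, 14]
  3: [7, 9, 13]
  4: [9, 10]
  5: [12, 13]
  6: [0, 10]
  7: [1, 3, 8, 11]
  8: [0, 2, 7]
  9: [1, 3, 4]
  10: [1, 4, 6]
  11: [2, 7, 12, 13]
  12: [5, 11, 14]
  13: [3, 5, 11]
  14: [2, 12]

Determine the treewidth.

3

A width-3 tree decomposition is:
Bags: B1 = {5, 12, 13, 14}  B2 = {11, 12, 13, 14}  B3 = {2, 11, 13, 14}  B4 = {2, 3, 11, 13}  B5 = {2, 3, 7, 11}  B6 = {2, 3, 7, 8}  B7 = {3, 7, 8, 9}  B8 = {1, 7, 8, 9}  B9 = {0, 1, 8, 9}  B10 = {0, 1, 4, 9}  B11 = {0, 1, 4, 10}  B12 = {0, 4, 6, 10}
Tree: B1–B2, B2–B3, B3–B4, B4–B5, B5–B6, B6–B7, B7–B8, B8–B9, B9–B10, B10–B11, B11–B12
Every bag has size at most 4, so the width is 4 − 1 = 3 and tw(G) ≤ 3. For the lower bound: the 4 vertex sets {5,12,14}, {13}, {11}, {2,3,7,8} are disjoint, each induces a connected subgraph, and every pair is joined by at least one edge of G. Contracting each set to a single vertex therefore yields K_{4} as a minor, and since treewidth is minor-monotone, tw(G) ≥ tw(K_{4}) = 3. Hence tw(G) = 3 exactly.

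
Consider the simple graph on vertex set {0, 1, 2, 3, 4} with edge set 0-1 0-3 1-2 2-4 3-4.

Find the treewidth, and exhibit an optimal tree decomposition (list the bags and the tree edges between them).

The largest bag has 3 vertices, giving width 2; this decomposition certifies tw(G) ≤ 2. The edges 1–2–4–3–0–1 form a cycle, so G is not a tree and its treewidth is at least 2. Hence tw(G) = 2 exactly.

Treewidth 2.
Bags: B1 = {1, 2, 4}  B2 = {1, 3, 4}  B3 = {0, 1, 3}
Tree: B1–B2, B2–B3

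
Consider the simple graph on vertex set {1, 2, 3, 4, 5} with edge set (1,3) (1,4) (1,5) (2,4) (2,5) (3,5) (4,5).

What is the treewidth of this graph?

A width-2 tree decomposition is:
Bags: B1 = {2, 4, 5}  B2 = {1, 4, 5}  B3 = {1, 3, 5}
Tree: B1–B2, B2–B3
Every bag has size at most 3, so the width is 3 − 1 = 2 and tw(G) ≤ 2. For the lower bound, the 3 vertices {1, 3, 5} are pairwise adjacent, and any tree decomposition puts a clique entirely inside one bag — forcing width ≥ 2. Combining the bounds, tw(G) = 2.

2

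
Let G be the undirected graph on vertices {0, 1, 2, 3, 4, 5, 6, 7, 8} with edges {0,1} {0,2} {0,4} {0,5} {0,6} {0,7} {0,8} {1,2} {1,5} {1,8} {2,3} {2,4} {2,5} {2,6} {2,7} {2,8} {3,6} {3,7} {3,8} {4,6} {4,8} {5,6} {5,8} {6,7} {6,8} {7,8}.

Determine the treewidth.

4

A width-4 tree decomposition is:
Bags: B1 = {0, 2, 6, 7, 8}  B2 = {0, 2, 5, 6, 8}  B3 = {2, 3, 6, 7, 8}  B4 = {0, 1, 2, 5, 8}  B5 = {0, 2, 4, 6, 8}
Tree: B1–B2, B1–B3, B2–B4, B1–B5
The largest bag has 5 vertices, giving width 4; this decomposition certifies tw(G) ≤ 4. For the lower bound, the 5 vertices {0, 1, 2, 5, 8} are pairwise adjacent, and any tree decomposition puts a clique entirely inside one bag — forcing width ≥ 4. The upper and lower bounds meet at 4, so that is the treewidth.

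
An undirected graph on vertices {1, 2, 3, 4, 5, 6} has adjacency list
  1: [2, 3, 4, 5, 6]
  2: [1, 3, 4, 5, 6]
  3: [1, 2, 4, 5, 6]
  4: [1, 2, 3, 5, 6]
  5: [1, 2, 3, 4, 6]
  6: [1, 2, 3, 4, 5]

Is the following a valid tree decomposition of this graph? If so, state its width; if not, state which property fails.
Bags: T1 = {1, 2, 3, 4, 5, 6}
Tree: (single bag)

Yes; width 5.

Every vertex of G appears in some bag (union = {1, 2, 3, 4, 5, 6}); every edge is covered by a bag; and for each vertex v the set of bags containing v is connected in the bag tree. The decomposition is therefore valid. The largest bag has 6 vertices, so the width is 5.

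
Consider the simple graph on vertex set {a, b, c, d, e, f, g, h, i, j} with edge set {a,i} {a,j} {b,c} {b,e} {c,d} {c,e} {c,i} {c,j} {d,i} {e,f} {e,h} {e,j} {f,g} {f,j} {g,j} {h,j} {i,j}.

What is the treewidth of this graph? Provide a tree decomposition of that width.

Each bag holds 3 vertices, so the decomposition has width 2, which upper-bounds the treewidth. On the other hand G contains the 3-clique {c, d, i}. A clique must lie in a single bag of any decomposition, so no decomposition can have width below 2. The upper and lower bounds meet at 2, so that is the treewidth.

Treewidth 2.
One such decomposition:
Bags: B1 = {e, f, j}  B2 = {c, e, j}  B3 = {c, i, j}  B4 = {f, g, j}  B5 = {c, d, i}  B6 = {a, i, j}  B7 = {e, h, j}  B8 = {b, c, e}
Tree: B1–B2, B2–B3, B1–B4, B3–B5, B3–B6, B1–B7, B2–B8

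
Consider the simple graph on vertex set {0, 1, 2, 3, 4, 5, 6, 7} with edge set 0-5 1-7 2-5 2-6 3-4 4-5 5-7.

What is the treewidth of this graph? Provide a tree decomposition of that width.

Treewidth 1.
One such decomposition:
Bags: B1 = {2, 5}  B2 = {2, 6}  B3 = {5, 7}  B4 = {1, 7}  B5 = {4, 5}  B6 = {3, 4}  B7 = {0, 5}
Tree: B1–B2, B1–B3, B3–B4, B1–B5, B5–B6, B5–B7

The largest bag has 2 vertices, giving width 1; this decomposition certifies tw(G) ≤ 1. G has an edge, so its treewidth is at least 1. Therefore the treewidth is 1.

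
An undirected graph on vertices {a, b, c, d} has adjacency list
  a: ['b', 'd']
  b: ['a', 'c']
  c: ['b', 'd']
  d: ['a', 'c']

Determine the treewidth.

A width-2 tree decomposition is:
Bags: B1 = {a, b, c}  B2 = {a, c, d}
Tree: B1–B2
Each bag holds 3 vertices, so the decomposition has width 2, which upper-bounds the treewidth. Since c–b–a–d–c is a cycle in G, G is not acyclic. Forests are exactly the graphs of treewidth ≤ 1, so tw(G) ≥ 2. Combining the bounds, tw(G) = 2.

2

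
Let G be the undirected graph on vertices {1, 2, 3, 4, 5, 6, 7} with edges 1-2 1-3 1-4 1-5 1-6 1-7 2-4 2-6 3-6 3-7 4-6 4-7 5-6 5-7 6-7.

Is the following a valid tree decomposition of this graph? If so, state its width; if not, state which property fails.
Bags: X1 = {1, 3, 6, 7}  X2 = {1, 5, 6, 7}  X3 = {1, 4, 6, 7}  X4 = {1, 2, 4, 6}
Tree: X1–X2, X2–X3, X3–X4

Checking the three conditions: (i) the bags cover all of {1, 2, 3, 4, 5, 6, 7}; (ii) for each edge, some bag contains both endpoints; (iii) the bags containing any fixed vertex form a subtree. All hold, so the decomposition is valid with width 4 − 1 = 3.

Yes; width 3.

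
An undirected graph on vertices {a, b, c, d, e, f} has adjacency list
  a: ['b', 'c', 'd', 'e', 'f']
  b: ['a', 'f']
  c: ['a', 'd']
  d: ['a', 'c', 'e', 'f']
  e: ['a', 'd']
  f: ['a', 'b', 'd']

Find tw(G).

2

A width-2 tree decomposition is:
Bags: B1 = {a, d, f}  B2 = {a, c, d}  B3 = {a, d, e}  B4 = {a, b, f}
Tree: B1–B2, B1–B3, B1–B4
Every bag has size at most 3, so the width is 3 − 1 = 2 and tw(G) ≤ 2. On the other hand G contains the 3-clique {a, d, e}. A clique must lie in a single bag of any decomposition, so no decomposition can have width below 2. Combining the bounds, tw(G) = 2.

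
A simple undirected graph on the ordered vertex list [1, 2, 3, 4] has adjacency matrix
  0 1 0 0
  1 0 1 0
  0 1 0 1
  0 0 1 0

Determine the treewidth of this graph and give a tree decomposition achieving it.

Treewidth 1.
One such decomposition:
Bags: B1 = {1, 2}  B2 = {2, 3}  B3 = {3, 4}
Tree: B1–B2, B2–B3

Each bag holds 2 vertices, so the decomposition has width 1, which upper-bounds the treewidth. Since G has at least one edge (e.g. 1–2), it is not an edgeless graph, so tw(G) ≥ 1. Combining the bounds, tw(G) = 1.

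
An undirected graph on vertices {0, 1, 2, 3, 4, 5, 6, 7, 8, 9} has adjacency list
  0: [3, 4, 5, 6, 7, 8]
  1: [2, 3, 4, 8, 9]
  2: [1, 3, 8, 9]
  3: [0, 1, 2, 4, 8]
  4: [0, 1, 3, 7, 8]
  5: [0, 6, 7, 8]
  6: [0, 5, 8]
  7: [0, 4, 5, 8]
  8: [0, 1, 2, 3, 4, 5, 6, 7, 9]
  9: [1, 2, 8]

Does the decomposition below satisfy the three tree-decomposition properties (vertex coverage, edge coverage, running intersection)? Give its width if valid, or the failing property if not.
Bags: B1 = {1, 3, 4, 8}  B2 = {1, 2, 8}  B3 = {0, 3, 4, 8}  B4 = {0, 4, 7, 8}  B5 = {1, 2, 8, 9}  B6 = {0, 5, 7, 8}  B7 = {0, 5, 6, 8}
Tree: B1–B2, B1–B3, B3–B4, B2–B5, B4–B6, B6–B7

A tree decomposition must satisfy three properties: every vertex lies in some bag; for every edge, both endpoints lie together in some bag; and for every vertex, the bags containing it form a connected subtree. Here edge (3,2) lies in no bag, so the decomposition is invalid.

No — edge (3,2) lies in no bag.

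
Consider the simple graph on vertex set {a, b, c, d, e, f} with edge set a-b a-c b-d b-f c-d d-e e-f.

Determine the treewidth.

2

A width-2 tree decomposition is:
Bags: B1 = {d, e, f}  B2 = {b, d, f}  B3 = {b, c, d}  B4 = {a, b, c}
Tree: B1–B2, B2–B3, B3–B4
The largest bag has 3 vertices, giving width 2; this decomposition certifies tw(G) ≤ 2. The edges e–f–b–d–e form a cycle, so G is not a tree and its treewidth is at least 2. Hence tw(G) = 2 exactly.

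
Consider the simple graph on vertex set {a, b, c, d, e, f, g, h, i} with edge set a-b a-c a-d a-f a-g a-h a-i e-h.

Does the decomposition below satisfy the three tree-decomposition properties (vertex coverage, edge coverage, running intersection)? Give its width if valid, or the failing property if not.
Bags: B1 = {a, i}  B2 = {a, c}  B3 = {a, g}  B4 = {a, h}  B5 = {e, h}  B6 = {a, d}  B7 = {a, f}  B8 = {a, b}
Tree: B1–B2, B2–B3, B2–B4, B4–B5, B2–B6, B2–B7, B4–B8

Vertex coverage: the bags together contain {a, b, c, d, e, f, g, h, i}, the full vertex set. Edge coverage: each edge of G has both endpoints in at least one bag. Running intersection: for every vertex, the bags containing it form a connected subtree. All three properties hold, so this is a valid tree decomposition of width max|bag| − 1 = 1, and hence tw(G) ≤ 1.

Yes; width 1.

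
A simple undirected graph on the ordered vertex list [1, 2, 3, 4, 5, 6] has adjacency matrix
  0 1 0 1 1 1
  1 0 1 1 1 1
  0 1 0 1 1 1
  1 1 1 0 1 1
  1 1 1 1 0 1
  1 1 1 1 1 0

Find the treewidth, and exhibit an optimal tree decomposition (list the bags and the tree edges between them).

Each bag holds 5 vertices, so the decomposition has width 4, which upper-bounds the treewidth. Conversely, {1, 2, 4, 5, 6} is a clique of size 5, and the vertices of any clique must share a bag in every tree decomposition; so some bag has ≥ 5 vertices and tw(G) ≥ 4. The upper and lower bounds meet at 4, so that is the treewidth.

Treewidth 4.
One such decomposition:
Bags: B1 = {1, 2, 4, 5, 6}  B2 = {2, 3, 4, 5, 6}
Tree: B1–B2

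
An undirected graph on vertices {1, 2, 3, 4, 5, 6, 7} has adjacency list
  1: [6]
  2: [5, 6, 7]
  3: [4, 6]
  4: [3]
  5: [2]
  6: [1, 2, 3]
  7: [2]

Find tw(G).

1

A width-1 tree decomposition is:
Bags: B1 = {2, 6}  B2 = {3, 6}  B3 = {1, 6}  B4 = {2, 5}  B5 = {2, 7}  B6 = {3, 4}
Tree: B1–B2, B1–B3, B1–B4, B4–B5, B2–B6
Every bag has size at most 2, so the width is 2 − 1 = 1 and tw(G) ≤ 1. Any graph with an edge has treewidth ≥ 1, and G has the edge 2–6. Therefore the treewidth is 1.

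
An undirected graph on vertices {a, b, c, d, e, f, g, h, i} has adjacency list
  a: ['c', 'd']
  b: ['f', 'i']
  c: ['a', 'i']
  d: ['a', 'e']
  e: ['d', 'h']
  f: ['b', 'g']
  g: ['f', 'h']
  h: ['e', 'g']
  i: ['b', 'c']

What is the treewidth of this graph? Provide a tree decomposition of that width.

Every bag has size at most 3, so the width is 3 − 1 = 2 and tw(G) ≤ 2. For the lower bound, G contains the cycle c–a–d–e–h–g–f–b–i–c, so G is not a forest; only forests have treewidth ≤ 1, hence tw(G) ≥ 2. The upper and lower bounds meet at 2, so that is the treewidth.

Treewidth 2.
Bags: B1 = {a, c, d}  B2 = {c, d, e}  B3 = {c, e, h}  B4 = {c, g, h}  B5 = {c, f, g}  B6 = {b, c, f}  B7 = {b, c, i}
Tree: B1–B2, B2–B3, B3–B4, B4–B5, B5–B6, B6–B7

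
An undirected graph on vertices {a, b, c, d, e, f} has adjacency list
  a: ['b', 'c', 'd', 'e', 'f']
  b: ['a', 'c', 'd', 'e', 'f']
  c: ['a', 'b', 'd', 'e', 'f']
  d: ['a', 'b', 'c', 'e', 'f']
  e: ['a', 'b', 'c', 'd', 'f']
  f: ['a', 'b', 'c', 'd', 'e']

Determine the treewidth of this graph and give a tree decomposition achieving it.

Treewidth 5.
One optimal decomposition is:
Bags: B1 = {a, b, c, d, e, f}
Tree: (single bag)

With just one bag of size 6, the width is 6 − 1 = 5, so tw(G) ≤ 5. For the lower bound, the 6 vertices {a, b, c, d, e, f} are pairwise adjacent, and any tree decomposition puts a clique entirely inside one bag — forcing width ≥ 5. Therefore the treewidth is 5.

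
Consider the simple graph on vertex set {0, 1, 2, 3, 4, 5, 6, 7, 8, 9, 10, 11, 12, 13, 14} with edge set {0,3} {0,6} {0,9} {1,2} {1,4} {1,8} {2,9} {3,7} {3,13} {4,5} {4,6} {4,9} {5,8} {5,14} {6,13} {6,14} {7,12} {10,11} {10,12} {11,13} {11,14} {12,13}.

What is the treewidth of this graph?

A width-3 tree decomposition is:
Bags: B1 = {1, 2, 5, 8}  B2 = {1, 2, 4, 5}  B3 = {2, 4, 5, 9}  B4 = {4, 5, 9, 14}  B5 = {4, 6, 9, 14}  B6 = {0, 6, 9, 14}  B7 = {0, 6, 11, 14}  B8 = {0, 6, 11, 13}  B9 = {0, 3, 11, 13}  B10 = {3, 10, 11, 13}  B11 = {3, 10, 12, 13}  B12 = {3, 7, 10, 12}
Tree: B1–B2, B2–B3, B3–B4, B4–B5, B5–B6, B6–B7, B7–B8, B8–B9, B9–B10, B10–B11, B11–B12
Every bag has size at most 4, so the width is 4 − 1 = 3 and tw(G) ≤ 3. For the lower bound: the 4 vertex sets {1,2,8}, {5}, {4}, {0,6,9,14} are disjoint, each induces a connected subgraph, and every pair is joined by at least one edge of G. Contracting each set to a single vertex therefore yields K_{4} as a minor, and since treewidth is minor-monotone, tw(G) ≥ tw(K_{4}) = 3. The upper and lower bounds meet at 3, so that is the treewidth.

3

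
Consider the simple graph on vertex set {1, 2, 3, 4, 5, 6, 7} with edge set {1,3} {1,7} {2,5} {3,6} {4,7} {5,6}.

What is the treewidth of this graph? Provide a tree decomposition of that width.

Every bag has size at most 2, so the width is 2 − 1 = 1 and tw(G) ≤ 1. Since G has at least one edge (e.g. 2–5), it is not an edgeless graph, so tw(G) ≥ 1. Combining the bounds, tw(G) = 1.

Treewidth 1.
One optimal decomposition is:
Bags: B1 = {2, 5}  B2 = {5, 6}  B3 = {3, 6}  B4 = {1, 3}  B5 = {1, 7}  B6 = {4, 7}
Tree: B1–B2, B2–B3, B3–B4, B4–B5, B5–B6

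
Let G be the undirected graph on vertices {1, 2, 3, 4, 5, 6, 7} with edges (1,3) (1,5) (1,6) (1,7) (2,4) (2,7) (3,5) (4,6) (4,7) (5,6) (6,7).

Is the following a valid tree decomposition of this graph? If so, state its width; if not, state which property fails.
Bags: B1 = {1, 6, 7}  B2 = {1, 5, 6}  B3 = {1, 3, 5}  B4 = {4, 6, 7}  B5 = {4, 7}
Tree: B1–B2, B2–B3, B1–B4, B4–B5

No — vertex 2 appears in no bag.

A tree decomposition must satisfy three properties: every vertex lies in some bag; for every edge, both endpoints lie together in some bag; and for every vertex, the bags containing it form a connected subtree. Here vertex 2 appears in no bag, so the decomposition is invalid.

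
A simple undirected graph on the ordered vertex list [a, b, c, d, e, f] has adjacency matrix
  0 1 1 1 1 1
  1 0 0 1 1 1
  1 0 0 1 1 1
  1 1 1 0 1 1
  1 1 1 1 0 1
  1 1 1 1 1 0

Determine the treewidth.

A width-4 tree decomposition is:
Bags: B1 = {a, c, d, e, f}  B2 = {a, b, d, e, f}
Tree: B1–B2
The largest bag has 5 vertices, giving width 4; this decomposition certifies tw(G) ≤ 4. On the other hand G contains the 5-clique {a, c, d, e, f}. A clique must lie in a single bag of any decomposition, so no decomposition can have width below 4. Hence tw(G) = 4 exactly.

4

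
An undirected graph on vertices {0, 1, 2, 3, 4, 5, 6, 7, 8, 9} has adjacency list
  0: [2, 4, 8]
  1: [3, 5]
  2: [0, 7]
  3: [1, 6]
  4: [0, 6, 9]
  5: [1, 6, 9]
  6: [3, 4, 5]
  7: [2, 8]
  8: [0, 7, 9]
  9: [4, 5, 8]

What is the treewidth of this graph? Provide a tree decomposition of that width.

Treewidth 2.
One optimal decomposition is:
Bags: B1 = {1, 3, 5}  B2 = {3, 5, 6}  B3 = {5, 6, 9}  B4 = {4, 6, 9}  B5 = {4, 8, 9}  B6 = {0, 4, 8}  B7 = {0, 7, 8}  B8 = {0, 2, 7}
Tree: B1–B2, B2–B3, B3–B4, B4–B5, B5–B6, B6–B7, B7–B8

Each bag holds 3 vertices, so the decomposition has width 2, which upper-bounds the treewidth. Since 1–3–6–5–1 is a cycle in G, G is not acyclic. Forests are exactly the graphs of treewidth ≤ 1, so tw(G) ≥ 2. Combining the bounds, tw(G) = 2.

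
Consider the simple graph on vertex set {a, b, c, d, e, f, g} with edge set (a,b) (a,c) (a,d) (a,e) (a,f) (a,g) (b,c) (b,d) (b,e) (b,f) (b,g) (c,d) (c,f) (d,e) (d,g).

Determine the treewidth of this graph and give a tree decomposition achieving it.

The largest bag has 4 vertices, giving width 3; this decomposition certifies tw(G) ≤ 3. For the lower bound, the 4 vertices {a, b, d, g} are pairwise adjacent, and any tree decomposition puts a clique entirely inside one bag — forcing width ≥ 3. The upper and lower bounds meet at 3, so that is the treewidth.

Treewidth 3.
One optimal decomposition is:
Bags: B1 = {a, b, d, g}  B2 = {a, b, d, e}  B3 = {a, b, c, d}  B4 = {a, b, c, f}
Tree: B1–B2, B2–B3, B3–B4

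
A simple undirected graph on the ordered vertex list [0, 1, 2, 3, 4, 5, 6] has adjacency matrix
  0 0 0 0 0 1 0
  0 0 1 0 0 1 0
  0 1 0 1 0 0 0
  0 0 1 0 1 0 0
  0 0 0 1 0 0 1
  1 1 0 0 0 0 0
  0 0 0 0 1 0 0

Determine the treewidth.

A width-1 tree decomposition is:
Bags: B1 = {0, 5}  B2 = {1, 5}  B3 = {1, 2}  B4 = {2, 3}  B5 = {3, 4}  B6 = {4, 6}
Tree: B1–B2, B2–B3, B3–B4, B4–B5, B5–B6
Each bag holds 2 vertices, so the decomposition has width 1, which upper-bounds the treewidth. G has an edge, so its treewidth is at least 1. Combining the bounds, tw(G) = 1.

1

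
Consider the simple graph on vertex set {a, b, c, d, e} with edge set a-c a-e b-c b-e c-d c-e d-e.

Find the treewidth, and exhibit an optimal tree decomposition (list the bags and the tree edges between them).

Treewidth 2.
Bags: B1 = {b, c, e}  B2 = {c, d, e}  B3 = {a, c, e}
Tree: B1–B2, B2–B3

Each bag holds 3 vertices, so the decomposition has width 2, which upper-bounds the treewidth. On the other hand G contains the 3-clique {c, d, e}. A clique must lie in a single bag of any decomposition, so no decomposition can have width below 2. Therefore the treewidth is 2.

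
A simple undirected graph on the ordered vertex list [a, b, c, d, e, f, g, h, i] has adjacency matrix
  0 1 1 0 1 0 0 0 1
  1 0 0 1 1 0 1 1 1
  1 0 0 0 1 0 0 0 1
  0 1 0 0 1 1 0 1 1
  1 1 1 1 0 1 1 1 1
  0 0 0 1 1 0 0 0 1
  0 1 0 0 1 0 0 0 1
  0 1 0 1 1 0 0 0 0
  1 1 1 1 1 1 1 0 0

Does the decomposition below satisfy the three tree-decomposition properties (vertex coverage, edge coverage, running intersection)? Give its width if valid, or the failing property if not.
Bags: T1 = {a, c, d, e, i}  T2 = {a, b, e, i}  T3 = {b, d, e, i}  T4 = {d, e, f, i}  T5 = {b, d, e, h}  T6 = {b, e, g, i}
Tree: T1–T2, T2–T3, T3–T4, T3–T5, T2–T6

A tree decomposition must satisfy three properties: every vertex lies in some bag; for every edge, both endpoints lie together in some bag; and for every vertex, the bags containing it form a connected subtree. Here bags containing vertex d are not connected in the tree, so the decomposition is invalid.

No — bags containing vertex d are not connected in the tree.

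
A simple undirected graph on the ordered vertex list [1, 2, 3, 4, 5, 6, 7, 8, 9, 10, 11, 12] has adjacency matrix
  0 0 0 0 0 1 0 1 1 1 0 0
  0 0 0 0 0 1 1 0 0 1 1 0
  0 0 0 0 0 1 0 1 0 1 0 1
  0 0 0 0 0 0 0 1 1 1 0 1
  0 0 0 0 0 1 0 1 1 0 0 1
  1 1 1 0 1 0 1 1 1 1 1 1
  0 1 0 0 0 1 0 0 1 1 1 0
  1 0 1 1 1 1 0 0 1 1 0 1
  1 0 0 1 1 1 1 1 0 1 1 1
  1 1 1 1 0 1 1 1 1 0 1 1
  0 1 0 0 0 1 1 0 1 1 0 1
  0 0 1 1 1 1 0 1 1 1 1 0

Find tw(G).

4

A width-4 tree decomposition is:
Bags: B1 = {3, 6, 8, 10, 12}  B2 = {6, 8, 9, 10, 12}  B3 = {6, 9, 10, 11, 12}  B4 = {6, 7, 9, 10, 11}  B5 = {2, 6, 7, 10, 11}  B6 = {5, 6, 8, 9, 12}  B7 = {4, 8, 9, 10, 12}  B8 = {1, 6, 8, 9, 10}
Tree: B1–B2, B2–B3, B3–B4, B4–B5, B2–B6, B2–B7, B2–B8
Every bag has size at most 5, so the width is 5 − 1 = 4 and tw(G) ≤ 4. Conversely, {4, 8, 9, 10, 12} is a clique of size 5, and the vertices of any clique must share a bag in every tree decomposition; so some bag has ≥ 5 vertices and tw(G) ≥ 4. Hence tw(G) = 4 exactly.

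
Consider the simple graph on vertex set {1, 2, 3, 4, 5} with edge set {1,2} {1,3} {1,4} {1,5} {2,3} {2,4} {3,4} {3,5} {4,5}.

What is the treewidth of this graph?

3

A width-3 tree decomposition is:
Bags: B1 = {1, 2, 3, 4}  B2 = {1, 3, 4, 5}
Tree: B1–B2
Every bag has size at most 4, so the width is 4 − 1 = 3 and tw(G) ≤ 3. For the lower bound, the 4 vertices {1, 2, 3, 4} are pairwise adjacent, and any tree decomposition puts a clique entirely inside one bag — forcing width ≥ 3. Hence tw(G) = 3 exactly.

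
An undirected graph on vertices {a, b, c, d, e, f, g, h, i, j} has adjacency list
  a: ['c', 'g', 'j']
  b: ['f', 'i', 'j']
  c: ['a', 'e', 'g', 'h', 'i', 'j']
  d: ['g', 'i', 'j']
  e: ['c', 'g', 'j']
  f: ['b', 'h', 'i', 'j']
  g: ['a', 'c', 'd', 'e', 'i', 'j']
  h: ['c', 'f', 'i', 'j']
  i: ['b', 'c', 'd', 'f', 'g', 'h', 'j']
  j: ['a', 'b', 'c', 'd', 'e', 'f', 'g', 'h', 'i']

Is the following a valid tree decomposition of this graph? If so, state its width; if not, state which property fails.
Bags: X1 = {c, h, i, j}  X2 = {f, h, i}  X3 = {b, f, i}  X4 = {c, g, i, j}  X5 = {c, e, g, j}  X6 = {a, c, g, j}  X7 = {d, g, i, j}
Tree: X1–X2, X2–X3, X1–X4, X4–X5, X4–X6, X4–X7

A tree decomposition must satisfy three properties: every vertex lies in some bag; for every edge, both endpoints lie together in some bag; and for every vertex, the bags containing it form a connected subtree. Here edge (j,f) lies in no bag, so the decomposition is invalid.

No — edge (j,f) lies in no bag.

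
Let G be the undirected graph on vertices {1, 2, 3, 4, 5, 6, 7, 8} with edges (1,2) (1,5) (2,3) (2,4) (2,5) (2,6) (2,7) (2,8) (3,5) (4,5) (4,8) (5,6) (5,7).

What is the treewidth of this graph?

2

A width-2 tree decomposition is:
Bags: B1 = {1, 2, 5}  B2 = {2, 5, 7}  B3 = {2, 3, 5}  B4 = {2, 4, 5}  B5 = {2, 5, 6}  B6 = {2, 4, 8}
Tree: B1–B2, B2–B3, B2–B4, B1–B5, B4–B6
Each bag holds 3 vertices, so the decomposition has width 2, which upper-bounds the treewidth. On the other hand G contains the 3-clique {2, 4, 8}. A clique must lie in a single bag of any decomposition, so no decomposition can have width below 2. Hence tw(G) = 2 exactly.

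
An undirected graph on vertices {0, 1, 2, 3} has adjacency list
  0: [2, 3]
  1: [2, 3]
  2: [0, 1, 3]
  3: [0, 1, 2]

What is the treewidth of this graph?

A width-2 tree decomposition is:
Bags: B1 = {0, 2, 3}  B2 = {1, 2, 3}
Tree: B1–B2
Each bag holds 3 vertices, so the decomposition has width 2, which upper-bounds the treewidth. On the other hand G contains the 3-clique {0, 2, 3}. A clique must lie in a single bag of any decomposition, so no decomposition can have width below 2. Combining the bounds, tw(G) = 2.

2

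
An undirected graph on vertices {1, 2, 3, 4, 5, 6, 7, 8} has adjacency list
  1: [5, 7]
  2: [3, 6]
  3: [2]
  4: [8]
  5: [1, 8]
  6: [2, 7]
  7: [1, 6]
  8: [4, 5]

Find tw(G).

A width-1 tree decomposition is:
Bags: B1 = {4, 8}  B2 = {5, 8}  B3 = {1, 5}  B4 = {1, 7}  B5 = {6, 7}  B6 = {2, 6}  B7 = {2, 3}
Tree: B1–B2, B2–B3, B3–B4, B4–B5, B5–B6, B6–B7
Each bag holds 2 vertices, so the decomposition has width 1, which upper-bounds the treewidth. Since G has at least one edge (e.g. 4–8), it is not an edgeless graph, so tw(G) ≥ 1. Therefore the treewidth is 1.

1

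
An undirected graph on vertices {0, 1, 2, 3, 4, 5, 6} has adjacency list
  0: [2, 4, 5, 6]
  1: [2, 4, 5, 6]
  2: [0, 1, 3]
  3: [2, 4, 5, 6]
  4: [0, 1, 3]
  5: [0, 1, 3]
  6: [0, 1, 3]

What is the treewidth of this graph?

3

A width-3 tree decomposition is:
Bags: B1 = {0, 1, 3, 4}  B2 = {0, 1, 3, 6}  B3 = {0, 1, 3, 5}  B4 = {0, 1, 2, 3}
Tree: B1–B2, B2–B3, B3–B4
Each bag holds 4 vertices, so the decomposition has width 3, which upper-bounds the treewidth. For the lower bound: the 4 vertex sets {1,4}, {0,6}, {3}, {5} are disjoint, each induces a connected subgraph, and every pair is joined by at least one edge of G. Contracting each set to a single vertex therefore yields K_{4} as a minor, and since treewidth is minor-monotone, tw(G) ≥ tw(K_{4}) = 3. Hence tw(G) = 3 exactly.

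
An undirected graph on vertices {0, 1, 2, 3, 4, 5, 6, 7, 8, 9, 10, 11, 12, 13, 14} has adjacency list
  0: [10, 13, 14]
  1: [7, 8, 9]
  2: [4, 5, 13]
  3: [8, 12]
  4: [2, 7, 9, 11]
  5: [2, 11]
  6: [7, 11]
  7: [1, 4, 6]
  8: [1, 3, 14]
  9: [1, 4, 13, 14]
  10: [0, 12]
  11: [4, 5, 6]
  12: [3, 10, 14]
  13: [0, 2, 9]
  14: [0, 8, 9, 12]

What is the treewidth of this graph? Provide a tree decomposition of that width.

Treewidth 3.
One such decomposition:
Bags: B1 = {0, 3, 10, 12}  B2 = {0, 3, 12, 14}  B3 = {0, 3, 8, 14}  B4 = {0, 8, 13, 14}  B5 = {8, 9, 13, 14}  B6 = {1, 8, 9, 13}  B7 = {1, 2, 9, 13}  B8 = {1, 2, 4, 9}  B9 = {1, 2, 4, 7}  B10 = {2, 4, 5, 7}  B11 = {4, 5, 7, 11}  B12 = {5, 6, 7, 11}
Tree: B1–B2, B2–B3, B3–B4, B4–B5, B5–B6, B6–B7, B7–B8, B8–B9, B9–B10, B10–B11, B11–B12

Every bag has size at most 4, so the width is 4 − 1 = 3 and tw(G) ≤ 3. For the lower bound: the 4 vertex sets {3,10,12}, {0}, {14}, {1,8,9,13} are disjoint, each induces a connected subgraph, and every pair is joined by at least one edge of G. Contracting each set to a single vertex therefore yields K_{4} as a minor, and since treewidth is minor-monotone, tw(G) ≥ tw(K_{4}) = 3. The upper and lower bounds meet at 3, so that is the treewidth.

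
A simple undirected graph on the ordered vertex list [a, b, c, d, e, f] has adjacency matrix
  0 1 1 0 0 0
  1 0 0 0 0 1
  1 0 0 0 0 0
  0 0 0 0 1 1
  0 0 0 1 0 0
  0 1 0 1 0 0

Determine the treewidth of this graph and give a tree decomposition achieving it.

Treewidth 1.
One optimal decomposition is:
Bags: B1 = {a, c}  B2 = {a, b}  B3 = {b, f}  B4 = {d, f}  B5 = {d, e}
Tree: B1–B2, B2–B3, B3–B4, B4–B5

Every bag has size at most 2, so the width is 2 − 1 = 1 and tw(G) ≤ 1. Any graph with an edge has treewidth ≥ 1, and G has the edge c–a. Combining the bounds, tw(G) = 1.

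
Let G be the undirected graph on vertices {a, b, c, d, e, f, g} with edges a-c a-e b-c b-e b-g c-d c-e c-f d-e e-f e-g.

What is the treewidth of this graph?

A width-2 tree decomposition is:
Bags: B1 = {c, d, e}  B2 = {b, c, e}  B3 = {a, c, e}  B4 = {b, e, g}  B5 = {c, e, f}
Tree: B1–B2, B2–B3, B2–B4, B3–B5
Each bag holds 3 vertices, so the decomposition has width 2, which upper-bounds the treewidth. For the lower bound, the 3 vertices {b, e, g} are pairwise adjacent, and any tree decomposition puts a clique entirely inside one bag — forcing width ≥ 2. Combining the bounds, tw(G) = 2.

2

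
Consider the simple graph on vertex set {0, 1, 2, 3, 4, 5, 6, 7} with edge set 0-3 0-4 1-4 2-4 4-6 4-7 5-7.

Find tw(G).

A width-1 tree decomposition is:
Bags: B1 = {4, 7}  B2 = {5, 7}  B3 = {0, 4}  B4 = {2, 4}  B5 = {4, 6}  B6 = {1, 4}  B7 = {0, 3}
Tree: B1–B2, B1–B3, B3–B4, B1–B5, B3–B6, B3–B7
Each bag holds 2 vertices, so the decomposition has width 1, which upper-bounds the treewidth. Any graph with an edge has treewidth ≥ 1, and G has the edge 7–4. Combining the bounds, tw(G) = 1.

1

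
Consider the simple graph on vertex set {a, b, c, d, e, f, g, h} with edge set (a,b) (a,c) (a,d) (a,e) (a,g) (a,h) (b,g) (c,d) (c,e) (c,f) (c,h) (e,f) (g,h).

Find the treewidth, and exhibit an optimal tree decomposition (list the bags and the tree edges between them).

Treewidth 2.
Bags: B1 = {a, c, h}  B2 = {a, g, h}  B3 = {a, c, e}  B4 = {a, b, g}  B5 = {a, c, d}  B6 = {c, e, f}
Tree: B1–B2, B1–B3, B2–B4, B1–B5, B3–B6

Each bag holds 3 vertices, so the decomposition has width 2, which upper-bounds the treewidth. On the other hand G contains the 3-clique {a, g, h}. A clique must lie in a single bag of any decomposition, so no decomposition can have width below 2. The upper and lower bounds meet at 2, so that is the treewidth.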